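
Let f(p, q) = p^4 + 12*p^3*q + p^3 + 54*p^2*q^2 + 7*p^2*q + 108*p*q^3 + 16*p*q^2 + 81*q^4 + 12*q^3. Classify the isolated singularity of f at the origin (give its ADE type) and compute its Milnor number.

The Hessian of f at 0 has rank 0. Corank 2; j^3 = (p + 2*q)^2*(p + 3*q) has shape L^2 M (L != M), so D-series; mu = 5 gives D_5.

Type D5, Milnor number mu = 5.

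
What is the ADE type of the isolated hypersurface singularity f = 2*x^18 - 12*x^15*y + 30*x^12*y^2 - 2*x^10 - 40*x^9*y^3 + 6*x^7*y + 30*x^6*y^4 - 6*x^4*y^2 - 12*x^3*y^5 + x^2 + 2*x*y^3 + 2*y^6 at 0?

A5

The Hessian of f at 0 has rank 1. Corank 1: A-series; mu = 5 gives A_5.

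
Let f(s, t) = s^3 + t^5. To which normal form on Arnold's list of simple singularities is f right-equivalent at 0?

The Hessian of f at 0 is [[0, 0], [0, 0]] with rank 0, so corank 2. A Groebner basis of the Jacobian ideal J(f) in C{s,t} is {t^4, s^2}; counting standard monomials gives mu = 8. Corank 2; j^3 = s^3 is a perfect cube, so E-series; the 5-jet and mu = 8 give E_8.

E8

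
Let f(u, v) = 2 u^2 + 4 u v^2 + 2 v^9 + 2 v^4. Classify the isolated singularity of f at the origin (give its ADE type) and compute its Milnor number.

Type A_{8}, Milnor number mu = 8.

The Hessian of f at 0 has rank 1. Corank 1: A-series; mu = 8 gives A_8.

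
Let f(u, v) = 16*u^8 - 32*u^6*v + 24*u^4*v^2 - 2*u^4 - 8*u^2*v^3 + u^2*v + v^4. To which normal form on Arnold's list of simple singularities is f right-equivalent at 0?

D5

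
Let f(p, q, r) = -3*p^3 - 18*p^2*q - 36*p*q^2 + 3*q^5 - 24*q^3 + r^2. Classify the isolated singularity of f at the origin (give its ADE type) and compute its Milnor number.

Type E_{8}, Milnor number mu = 8.

The Hessian of f at 0 is [[0, 0, 0], [0, 0, 0], [0, 0, 2]] with rank 1, so corank 2. A Groebner basis of the Jacobian ideal J(f) in C{p,q,r} is {q^4, p^2 + 4*p*q + 4*q^2, r}; counting standard monomials gives mu = 8. Corank 2; j^3 = -3*(p + 2*q)^3 is a perfect cube, so E-series; the 5-jet and mu = 8 give E_8.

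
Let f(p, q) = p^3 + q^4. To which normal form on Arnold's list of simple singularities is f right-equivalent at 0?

E_6

The Hessian of f at 0 is [[0, 0], [0, 0]] with rank 0, so corank 2. A Groebner basis of the Jacobian ideal J(f) in C{p,q} is {q^3, p^2}; counting standard monomials gives mu = 6. Corank 2; j^3 = p^3 is a perfect cube, so E-series; the 4-jet and mu = 6 give E_6.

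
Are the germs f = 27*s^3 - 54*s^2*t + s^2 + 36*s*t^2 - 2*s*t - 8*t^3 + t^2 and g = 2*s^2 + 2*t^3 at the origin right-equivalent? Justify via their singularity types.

Yes.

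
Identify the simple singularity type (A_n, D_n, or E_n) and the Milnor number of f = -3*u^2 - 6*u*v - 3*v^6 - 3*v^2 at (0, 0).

The Hessian of f at 0 has rank 1. Corank 1: A-series; mu = 5 gives A_5.

Type A_{5}, Milnor number mu = 5.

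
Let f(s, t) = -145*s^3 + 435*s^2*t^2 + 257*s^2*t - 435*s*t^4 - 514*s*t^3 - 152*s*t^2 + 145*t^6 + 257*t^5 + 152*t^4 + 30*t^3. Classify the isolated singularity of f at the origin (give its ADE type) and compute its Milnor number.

Type D_{4}, Milnor number mu = 4.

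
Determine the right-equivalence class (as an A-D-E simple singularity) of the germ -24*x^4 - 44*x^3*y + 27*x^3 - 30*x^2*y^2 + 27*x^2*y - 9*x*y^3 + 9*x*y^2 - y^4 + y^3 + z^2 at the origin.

The Hessian of f at 0 has rank 1. Corank 2; j^3 = (3*x + y)^3 is a perfect cube, so E-series; the 4-jet and mu = 7 give E_7.

E7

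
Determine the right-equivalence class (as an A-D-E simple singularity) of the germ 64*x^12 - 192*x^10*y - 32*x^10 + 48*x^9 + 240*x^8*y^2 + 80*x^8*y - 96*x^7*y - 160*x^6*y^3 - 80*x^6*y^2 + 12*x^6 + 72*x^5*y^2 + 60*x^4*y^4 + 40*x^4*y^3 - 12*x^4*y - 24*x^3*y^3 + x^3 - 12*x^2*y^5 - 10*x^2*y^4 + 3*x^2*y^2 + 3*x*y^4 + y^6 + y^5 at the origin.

E_8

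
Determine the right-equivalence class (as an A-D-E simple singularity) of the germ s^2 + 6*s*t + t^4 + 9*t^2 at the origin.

The Hessian of f at 0 has rank 1. Corank 1: A-series; mu = 3 gives A_3.

A_{3}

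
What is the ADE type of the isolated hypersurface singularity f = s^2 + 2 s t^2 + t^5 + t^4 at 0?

A4

The Hessian of f at 0 has rank 1. Corank 1: A-series; mu = 4 gives A_4.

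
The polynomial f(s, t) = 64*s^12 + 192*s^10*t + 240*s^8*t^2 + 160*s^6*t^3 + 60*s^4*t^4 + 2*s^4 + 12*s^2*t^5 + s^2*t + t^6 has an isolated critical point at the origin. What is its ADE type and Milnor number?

The Hessian of f at 0 is [[0, 0], [0, 0]] with rank 0, so corank 2. A Groebner basis of the Jacobian ideal J(f) in C{s,t} is {s^2/6 + t^5, s^3, s*t}; counting standard monomials gives mu = 7. Corank 2; j^3 = s^2*t has shape L^2 M (L != M), so D-series; mu = 7 gives D_7.

Type D7, Milnor number mu = 7.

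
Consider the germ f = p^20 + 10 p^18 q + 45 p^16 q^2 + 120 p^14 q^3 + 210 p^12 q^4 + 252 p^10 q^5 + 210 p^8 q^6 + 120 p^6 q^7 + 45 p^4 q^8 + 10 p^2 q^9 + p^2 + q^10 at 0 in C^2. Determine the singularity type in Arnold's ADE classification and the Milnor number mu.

Type A_9, Milnor number mu = 9.

The Hessian of f at 0 is [[2, 0], [0, 0]] with rank 1, so corank 1. A Groebner basis of the Jacobian ideal J(f) in C{p,q} is {q^9, p}; counting standard monomials gives mu = 9. Corank 1: A-series; mu = 9 gives A_9.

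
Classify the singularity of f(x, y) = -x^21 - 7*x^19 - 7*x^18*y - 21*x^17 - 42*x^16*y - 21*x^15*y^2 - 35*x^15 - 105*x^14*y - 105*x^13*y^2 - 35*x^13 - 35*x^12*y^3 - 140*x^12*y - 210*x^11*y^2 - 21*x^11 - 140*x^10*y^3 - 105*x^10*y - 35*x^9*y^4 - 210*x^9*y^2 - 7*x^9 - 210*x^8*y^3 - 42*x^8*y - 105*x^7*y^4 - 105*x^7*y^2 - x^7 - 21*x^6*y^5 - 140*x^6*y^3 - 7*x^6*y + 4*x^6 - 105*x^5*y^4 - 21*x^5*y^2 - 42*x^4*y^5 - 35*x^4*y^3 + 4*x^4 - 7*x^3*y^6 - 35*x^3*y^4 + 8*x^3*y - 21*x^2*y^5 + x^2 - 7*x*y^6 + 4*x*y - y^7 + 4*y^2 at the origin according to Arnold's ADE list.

A_{6}

The Hessian of f at 0 is [[2, 4], [4, 8]] with rank 1, so corank 1. A Groebner basis of the Jacobian ideal J(f) in C{x,y} is {-x*y/16 + y^4 - y^2/8, x*y^2 + x/24 + 4*y^3/3 + y/12, x^2 + 4*x*y + 4*y^2}; counting standard monomials gives mu = 6. Corank 1: A-series; mu = 6 gives A_6.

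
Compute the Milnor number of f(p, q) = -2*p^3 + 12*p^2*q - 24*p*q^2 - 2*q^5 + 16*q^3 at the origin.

The Hessian of f at 0 has rank 0. Corank 2; j^3 = -2*(p - 2*q)^3 is a perfect cube, so E-series; the 5-jet and mu = 8 give E_8.

8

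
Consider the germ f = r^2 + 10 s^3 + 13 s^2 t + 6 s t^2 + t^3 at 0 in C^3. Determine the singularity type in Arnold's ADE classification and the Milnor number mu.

Type D_{4}, Milnor number mu = 4.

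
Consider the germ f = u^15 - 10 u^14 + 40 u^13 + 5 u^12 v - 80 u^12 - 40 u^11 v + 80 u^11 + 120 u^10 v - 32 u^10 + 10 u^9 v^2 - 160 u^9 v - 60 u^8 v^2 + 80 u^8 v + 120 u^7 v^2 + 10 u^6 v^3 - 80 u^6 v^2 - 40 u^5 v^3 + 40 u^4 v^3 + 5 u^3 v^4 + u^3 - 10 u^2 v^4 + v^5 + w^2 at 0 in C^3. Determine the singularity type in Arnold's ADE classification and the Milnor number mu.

The Hessian of f at 0 is [[0, 0, 0], [0, 0, 0], [0, 0, 2]] with rank 1, so corank 2. A Groebner basis of the Jacobian ideal J(f) in C{u,v,w} is {v^4, u^2, w}; counting standard monomials gives mu = 8. Corank 2; j^3 = u^3 is a perfect cube, so E-series; the 5-jet and mu = 8 give E_8.

Type E8, Milnor number mu = 8.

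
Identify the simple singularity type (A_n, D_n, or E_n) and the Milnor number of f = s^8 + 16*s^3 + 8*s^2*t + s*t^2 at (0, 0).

The Hessian of f at 0 is [[0, 0], [0, 0]] with rank 0, so corank 2. A Groebner basis of the Jacobian ideal J(f) in C{s,t} is {-8192*s*t + t^7 - 2048*t^2, s*t^2 + t^3/4, s^2 + s*t/4}; counting standard monomials gives mu = 9. Corank 2; j^3 = s*(4*s + t)^2 has shape L^2 M (L != M), so D-series; mu = 9 gives D_9.

Type D_9, Milnor number mu = 9.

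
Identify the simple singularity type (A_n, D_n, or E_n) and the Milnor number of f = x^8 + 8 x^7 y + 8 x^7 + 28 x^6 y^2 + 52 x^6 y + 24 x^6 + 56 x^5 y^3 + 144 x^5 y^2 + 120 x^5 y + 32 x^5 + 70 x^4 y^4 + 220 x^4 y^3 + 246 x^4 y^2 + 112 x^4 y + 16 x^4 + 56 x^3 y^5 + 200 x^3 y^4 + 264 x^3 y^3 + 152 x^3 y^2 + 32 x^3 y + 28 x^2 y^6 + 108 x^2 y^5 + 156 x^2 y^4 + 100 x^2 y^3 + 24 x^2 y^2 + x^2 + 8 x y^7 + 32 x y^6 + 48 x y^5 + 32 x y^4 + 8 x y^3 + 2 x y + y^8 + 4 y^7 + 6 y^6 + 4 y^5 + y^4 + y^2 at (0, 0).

Type A_{3}, Milnor number mu = 3.

The Hessian of f at 0 has rank 1. Corank 1: A-series; mu = 3 gives A_3.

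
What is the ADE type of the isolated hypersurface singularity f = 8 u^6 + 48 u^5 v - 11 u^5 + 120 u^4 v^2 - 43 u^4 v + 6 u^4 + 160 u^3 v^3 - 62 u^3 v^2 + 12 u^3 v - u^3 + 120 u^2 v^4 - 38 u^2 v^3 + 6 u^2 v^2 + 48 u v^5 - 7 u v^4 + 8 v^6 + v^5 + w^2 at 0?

E_8

The Hessian of f at 0 is [[0, 0, 0], [0, 0, 0], [0, 0, 2]] with rank 1, so corank 2. A Groebner basis of the Jacobian ideal J(f) in C{u,v,w} is {-u^2/32 + u*v^3 + u*v^2/8, u^2/8 - u*v^2/2 + v^4, u^3, u^2*v - u^2/8 + u*v^2/2, w}; counting standard monomials gives mu = 8. Corank 2; j^3 = -u^3 is a perfect cube, so E-series; the 5-jet and mu = 8 give E_8.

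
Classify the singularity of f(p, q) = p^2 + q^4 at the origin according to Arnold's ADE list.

A_{3}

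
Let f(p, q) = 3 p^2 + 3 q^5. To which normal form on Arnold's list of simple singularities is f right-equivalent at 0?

A4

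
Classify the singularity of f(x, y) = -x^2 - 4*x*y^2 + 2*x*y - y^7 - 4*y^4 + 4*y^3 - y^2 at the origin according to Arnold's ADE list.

A_{6}

The Hessian of f at 0 has rank 1. Corank 1: A-series; mu = 6 gives A_6.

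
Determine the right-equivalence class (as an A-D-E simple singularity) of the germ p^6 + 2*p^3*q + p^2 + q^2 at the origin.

A_1

The Hessian of f at 0 has rank 2. Corank 0: nondegenerate Morse point, so A_1.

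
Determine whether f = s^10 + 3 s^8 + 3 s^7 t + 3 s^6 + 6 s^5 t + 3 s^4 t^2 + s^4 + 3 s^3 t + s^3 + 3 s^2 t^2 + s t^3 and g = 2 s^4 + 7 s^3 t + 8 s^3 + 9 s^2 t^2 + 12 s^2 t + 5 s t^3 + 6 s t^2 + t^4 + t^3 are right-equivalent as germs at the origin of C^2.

The Hessian of f at 0 is [[0, 0], [0, 0]] with rank 0, so corank 2. A Groebner basis of the Jacobian ideal J(f) in C{s,t} is {3*s^2 + t^4 + t^3, s^3, s^2*t - s^2 - t^3/3, 2*s^2 + s*t^2 + 2*t^3/3}; counting standard monomials gives mu = 7. Corank 2; j^3 = s^3 is a perfect cube, so E-series; the 4-jet and mu = 7 give E_7. The Hessian of g at 0 is [[0, 0], [0, 0]] with rank 0, so corank 2. A Groebner basis of the Jacobian ideal J(g) in C{s,t} is {768*s^2 + 768*s*t + t^4 + 8*t^3 + 192*t^2, s^3 + 36*s^2 + 36*s*t + t^3/2 + 9*t^2, s^2*t - 40*s^2 - 40*s*t - 2*t^3/3 - 10*t^2, 32*s^2 + s*t^2 + 32*s*t + 5*t^3/6 + 8*t^2}; counting standard monomials gives mu = 7. Corank 2; j^3 = (2*s + t)^3 is a perfect cube, so E-series; the 4-jet and mu = 7 give E_7. Both have type E_7, hence right-equivalent.

Yes.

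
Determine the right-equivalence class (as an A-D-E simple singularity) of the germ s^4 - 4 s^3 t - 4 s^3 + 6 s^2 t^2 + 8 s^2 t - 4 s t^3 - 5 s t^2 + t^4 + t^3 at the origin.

The Hessian of f at 0 has rank 0. Corank 2; j^3 = -(s - t)*(2*s - t)^2 has shape L^2 M (L != M), so D-series; mu = 5 gives D_5.

D_5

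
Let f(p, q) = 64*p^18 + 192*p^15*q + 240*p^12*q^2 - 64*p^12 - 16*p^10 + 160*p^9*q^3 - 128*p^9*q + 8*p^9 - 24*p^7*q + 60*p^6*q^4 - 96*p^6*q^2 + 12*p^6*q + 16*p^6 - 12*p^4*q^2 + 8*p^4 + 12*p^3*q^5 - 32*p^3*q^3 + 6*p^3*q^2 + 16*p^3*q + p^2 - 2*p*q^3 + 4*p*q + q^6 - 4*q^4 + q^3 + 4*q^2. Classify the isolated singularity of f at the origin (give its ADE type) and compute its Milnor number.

The Hessian of f at 0 is [[2, 4], [4, 8]] with rank 1, so corank 1. A Groebner basis of the Jacobian ideal J(f) in C{p,q} is {q^2, p + 2*q}; counting standard monomials gives mu = 2. Corank 1: A-series; mu = 2 gives A_2.

Type A2, Milnor number mu = 2.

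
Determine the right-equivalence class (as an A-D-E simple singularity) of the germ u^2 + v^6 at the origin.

A5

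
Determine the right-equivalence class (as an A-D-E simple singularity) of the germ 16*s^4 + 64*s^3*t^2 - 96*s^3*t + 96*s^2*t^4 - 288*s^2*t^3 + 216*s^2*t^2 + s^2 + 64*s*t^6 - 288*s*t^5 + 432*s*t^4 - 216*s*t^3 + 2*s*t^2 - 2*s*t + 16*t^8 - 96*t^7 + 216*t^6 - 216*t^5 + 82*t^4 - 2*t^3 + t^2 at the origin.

A3

The Hessian of f at 0 is [[2, -2], [-2, 2]] with rank 1, so corank 1. A Groebner basis of the Jacobian ideal J(f) in C{s,t} is {s^2 + s - t, s*t + s - t, s + t^2 - t}; counting standard monomials gives mu = 3. Corank 1: A-series; mu = 3 gives A_3.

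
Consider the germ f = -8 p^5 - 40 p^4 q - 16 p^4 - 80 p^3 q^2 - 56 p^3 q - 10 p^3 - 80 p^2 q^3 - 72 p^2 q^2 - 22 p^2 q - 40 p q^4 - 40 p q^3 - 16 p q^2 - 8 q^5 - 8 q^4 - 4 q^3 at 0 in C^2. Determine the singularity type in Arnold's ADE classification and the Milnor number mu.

The Hessian of f at 0 has rank 0. Corank 2; j^3 = -2*(p + q)*(5*p^2 + 6*p*q + 2*q^2) splits into three distinct lines over C (the quadratic factor has nonzero discriminant), so D_4.

Type D4, Milnor number mu = 4.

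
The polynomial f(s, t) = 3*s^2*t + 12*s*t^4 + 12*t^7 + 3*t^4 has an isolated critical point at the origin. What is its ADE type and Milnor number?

Type D_5, Milnor number mu = 5.

The Hessian of f at 0 has rank 0. Corank 2; j^3 = 3*s^2*t has shape L^2 M (L != M), so D-series; mu = 5 gives D_5.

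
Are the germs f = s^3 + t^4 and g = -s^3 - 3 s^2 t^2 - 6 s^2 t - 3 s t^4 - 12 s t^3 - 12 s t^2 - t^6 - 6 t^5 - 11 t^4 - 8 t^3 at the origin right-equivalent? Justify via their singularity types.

The Hessian of f at 0 is [[0, 0], [0, 0]] with rank 0, so corank 2. A Groebner basis of the Jacobian ideal J(f) in C{s,t} is {t^3, s^2}; counting standard monomials gives mu = 6. Corank 2; j^3 = s^3 is a perfect cube, so E-series; the 4-jet and mu = 6 give E_6. The Hessian of g at 0 is [[0, 0], [0, 0]] with rank 0, so corank 2. A Groebner basis of the Jacobian ideal J(g) in C{s,t} is {s^3 + 6*s^2 + 24*s*t + 24*t^2, s^2*t - 2*s^2 - 8*s*t - 8*t^2, s^2/2 + s*t^2 + 2*s*t + 2*t^2, t^3}; counting standard monomials gives mu = 6. Corank 2; j^3 = -(s + 2*t)^3 is a perfect cube, so E-series; the 4-jet and mu = 6 give E_6. Both have type E_6, hence right-equivalent.

Yes.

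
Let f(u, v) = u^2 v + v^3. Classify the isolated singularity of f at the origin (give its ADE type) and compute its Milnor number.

Type D_{4}, Milnor number mu = 4.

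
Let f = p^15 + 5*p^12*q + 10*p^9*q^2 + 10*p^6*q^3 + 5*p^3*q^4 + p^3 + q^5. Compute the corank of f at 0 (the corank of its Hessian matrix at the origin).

Hessian at 0 has rank 0.

2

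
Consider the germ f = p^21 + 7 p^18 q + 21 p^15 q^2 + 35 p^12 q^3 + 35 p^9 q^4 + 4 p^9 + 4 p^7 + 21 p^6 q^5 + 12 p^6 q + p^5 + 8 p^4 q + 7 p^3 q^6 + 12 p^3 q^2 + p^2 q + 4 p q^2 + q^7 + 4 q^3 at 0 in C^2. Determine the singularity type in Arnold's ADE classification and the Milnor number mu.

Type D_{8}, Milnor number mu = 8.

The Hessian of f at 0 is [[0, 0], [0, 0]] with rank 0, so corank 2. A Groebner basis of the Jacobian ideal J(f) in C{p,q} is {32*p^2/249 + p*q^3 + 1273*p*q/1992 + 761*q^2/996, -8*p^2/83 - 595*p*q/1328 + q^4 - 339*q^2/664, p^3 - 12*p*q^2 - 16*q^3, p^2*q + 4*p*q^2 + 4*q^3}; counting standard monomials gives mu = 8. Corank 2; j^3 = q*(p + 2*q)^2 has shape L^2 M (L != M), so D-series; mu = 8 gives D_8.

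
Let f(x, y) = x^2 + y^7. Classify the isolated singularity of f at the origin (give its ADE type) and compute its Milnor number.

Type A6, Milnor number mu = 6.

The Hessian of f at 0 has rank 1. Corank 1: A-series; mu = 6 gives A_6.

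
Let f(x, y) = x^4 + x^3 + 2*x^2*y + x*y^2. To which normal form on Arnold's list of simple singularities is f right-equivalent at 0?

The Hessian of f at 0 has rank 0. Corank 2; j^3 = x*(x + y)^2 has shape L^2 M (L != M), so D-series; mu = 5 gives D_5.

D_{5}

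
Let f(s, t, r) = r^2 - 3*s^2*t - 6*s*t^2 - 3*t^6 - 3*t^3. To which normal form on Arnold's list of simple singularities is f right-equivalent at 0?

D_7

The Hessian of f at 0 has rank 1. Corank 2; j^3 = -3*t*(s + t)^2 has shape L^2 M (L != M), so D-series; mu = 7 gives D_7.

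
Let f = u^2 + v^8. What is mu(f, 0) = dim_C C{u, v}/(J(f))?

The Hessian of f at 0 is [[2, 0], [0, 0]] with rank 1, so corank 1. A Groebner basis of the Jacobian ideal J(f) in C{u,v} is {v^7, u}; counting standard monomials gives mu = 7. Corank 1: A-series; mu = 7 gives A_7.

7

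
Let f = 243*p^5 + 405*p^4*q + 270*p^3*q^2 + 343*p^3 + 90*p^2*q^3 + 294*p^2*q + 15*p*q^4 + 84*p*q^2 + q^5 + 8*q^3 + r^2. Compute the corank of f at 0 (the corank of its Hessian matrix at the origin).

2

Hessian at 0 has rank 1.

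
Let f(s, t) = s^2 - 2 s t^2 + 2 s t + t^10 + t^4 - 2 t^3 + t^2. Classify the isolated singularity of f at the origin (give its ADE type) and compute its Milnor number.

The Hessian of f at 0 is [[2, 2], [2, 2]] with rank 1, so corank 1. A Groebner basis of the Jacobian ideal J(f) in C{s,t} is {s^5 - 10*s^4 - 30*s^3*t - 35*s^3 - 54*s^2*t - 23*s^2 - 27*s*t - 4*s - 4*t, s^4*t + 4*s^4 + 10*s^3*t + 10*s^3 + 15*s^2*t + 6*s^2 + 7*s*t + s + t, -s + t^2 - t}; counting standard monomials gives mu = 9. Corank 1: A-series; mu = 9 gives A_9.

Type A_9, Milnor number mu = 9.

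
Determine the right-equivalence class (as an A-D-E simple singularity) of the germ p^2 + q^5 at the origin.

A4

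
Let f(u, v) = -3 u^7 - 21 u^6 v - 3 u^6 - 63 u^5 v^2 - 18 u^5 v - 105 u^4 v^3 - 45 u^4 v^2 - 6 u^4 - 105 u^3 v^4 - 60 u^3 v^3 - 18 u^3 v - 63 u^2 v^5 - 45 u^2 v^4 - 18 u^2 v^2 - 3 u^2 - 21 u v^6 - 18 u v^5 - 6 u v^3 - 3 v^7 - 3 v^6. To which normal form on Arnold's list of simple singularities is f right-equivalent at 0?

The Hessian of f at 0 has rank 1. Corank 1: A-series; mu = 6 gives A_6.

A_6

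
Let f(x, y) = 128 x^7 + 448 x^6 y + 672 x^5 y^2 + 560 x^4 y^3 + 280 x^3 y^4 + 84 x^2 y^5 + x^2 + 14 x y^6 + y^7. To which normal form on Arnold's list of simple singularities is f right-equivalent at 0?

A_6

The Hessian of f at 0 is [[2, 0], [0, 0]] with rank 1, so corank 1. A Groebner basis of the Jacobian ideal J(f) in C{x,y} is {y^6, x}; counting standard monomials gives mu = 6. Corank 1: A-series; mu = 6 gives A_6.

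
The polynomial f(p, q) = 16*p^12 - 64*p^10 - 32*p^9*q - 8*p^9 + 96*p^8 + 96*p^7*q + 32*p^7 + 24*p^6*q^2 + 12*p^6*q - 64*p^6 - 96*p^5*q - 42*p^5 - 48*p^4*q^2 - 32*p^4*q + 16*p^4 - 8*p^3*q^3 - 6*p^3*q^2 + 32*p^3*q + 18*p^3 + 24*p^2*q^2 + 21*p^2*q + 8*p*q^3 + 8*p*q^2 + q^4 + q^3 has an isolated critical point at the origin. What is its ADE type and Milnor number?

Type D_5, Milnor number mu = 5.

The Hessian of f at 0 has rank 0. Corank 2; j^3 = (2*p + q)*(3*p + q)^2 has shape L^2 M (L != M), so D-series; mu = 5 gives D_5.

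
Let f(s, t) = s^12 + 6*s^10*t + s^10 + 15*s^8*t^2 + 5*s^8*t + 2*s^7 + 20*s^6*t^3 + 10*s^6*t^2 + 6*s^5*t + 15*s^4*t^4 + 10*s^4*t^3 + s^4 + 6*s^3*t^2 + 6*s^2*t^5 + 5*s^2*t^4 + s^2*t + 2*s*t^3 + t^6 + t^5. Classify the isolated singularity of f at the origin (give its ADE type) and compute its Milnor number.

Type D_7, Milnor number mu = 7.

The Hessian of f at 0 has rank 0. Corank 2; j^3 = s^2*t has shape L^2 M (L != M), so D-series; mu = 7 gives D_7.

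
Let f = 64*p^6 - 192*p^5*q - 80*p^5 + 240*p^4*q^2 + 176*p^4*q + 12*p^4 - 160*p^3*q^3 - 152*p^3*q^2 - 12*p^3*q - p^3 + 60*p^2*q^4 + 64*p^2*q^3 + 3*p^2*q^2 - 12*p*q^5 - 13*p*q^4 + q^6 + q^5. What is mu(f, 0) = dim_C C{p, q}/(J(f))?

8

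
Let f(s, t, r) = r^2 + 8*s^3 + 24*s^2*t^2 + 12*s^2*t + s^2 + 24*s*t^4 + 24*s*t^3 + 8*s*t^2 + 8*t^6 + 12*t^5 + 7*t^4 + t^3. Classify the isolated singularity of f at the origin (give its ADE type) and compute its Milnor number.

Type A_2, Milnor number mu = 2.

The Hessian of f at 0 has rank 2. Corank 1: A-series; mu = 2 gives A_2.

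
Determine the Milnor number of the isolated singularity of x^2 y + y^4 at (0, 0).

5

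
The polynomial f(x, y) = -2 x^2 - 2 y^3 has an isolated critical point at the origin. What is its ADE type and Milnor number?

The Hessian of f at 0 has rank 1. Corank 1: A-series; mu = 2 gives A_2.

Type A_2, Milnor number mu = 2.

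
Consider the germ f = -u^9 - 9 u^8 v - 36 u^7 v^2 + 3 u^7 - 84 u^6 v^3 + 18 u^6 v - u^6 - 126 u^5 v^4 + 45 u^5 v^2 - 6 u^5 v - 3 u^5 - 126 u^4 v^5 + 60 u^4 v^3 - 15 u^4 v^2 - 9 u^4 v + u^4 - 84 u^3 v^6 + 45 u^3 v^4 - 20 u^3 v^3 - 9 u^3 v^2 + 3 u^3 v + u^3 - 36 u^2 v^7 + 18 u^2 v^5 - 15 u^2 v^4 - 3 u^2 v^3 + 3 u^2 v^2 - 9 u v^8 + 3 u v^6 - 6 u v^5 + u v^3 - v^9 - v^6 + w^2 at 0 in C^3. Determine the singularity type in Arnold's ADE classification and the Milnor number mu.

Type E7, Milnor number mu = 7.

The Hessian of f at 0 is [[0, 0, 0], [0, 0, 0], [0, 0, 2]] with rank 1, so corank 2. A Groebner basis of the Jacobian ideal J(f) in C{u,v,w} is {3*u^2 + v^4 + v^3, u^3, u^2*v - u^2 - v^3/3, 2*u^2 + u*v^2 + 2*v^3/3, w}; counting standard monomials gives mu = 7. Corank 2; j^3 = u^3 is a perfect cube, so E-series; the 4-jet and mu = 7 give E_7.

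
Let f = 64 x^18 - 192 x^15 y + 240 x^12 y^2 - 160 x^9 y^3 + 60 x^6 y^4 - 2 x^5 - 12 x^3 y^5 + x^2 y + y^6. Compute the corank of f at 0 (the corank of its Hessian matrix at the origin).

2

The Hessian at 0 is [[0, 0], [0, 0]] of rank 0; hence corank 2.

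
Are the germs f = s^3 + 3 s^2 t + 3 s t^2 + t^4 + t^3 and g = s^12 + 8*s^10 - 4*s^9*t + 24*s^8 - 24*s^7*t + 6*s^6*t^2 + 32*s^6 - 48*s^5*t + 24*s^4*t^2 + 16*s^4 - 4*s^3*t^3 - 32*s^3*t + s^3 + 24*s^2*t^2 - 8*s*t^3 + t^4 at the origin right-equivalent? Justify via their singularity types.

The Hessian of f at 0 is [[0, 0], [0, 0]] with rank 0, so corank 2. A Groebner basis of the Jacobian ideal J(f) in C{s,t} is {t^3, s^2 + 2*s*t + t^2}; counting standard monomials gives mu = 6. Corank 2; j^3 = (s + t)^3 is a perfect cube, so E-series; the 4-jet and mu = 6 give E_6. The Hessian of g at 0 is [[0, 0], [0, 0]] with rank 0, so corank 2. A Groebner basis of the Jacobian ideal J(g) in C{s,t} is {t^4, s*t^2 - t^3/6, s^2}; counting standard monomials gives mu = 6. Corank 2; j^3 = s^3 is a perfect cube, so E-series; the 4-jet and mu = 6 give E_6. Both have type E_6, hence right-equivalent.

Yes.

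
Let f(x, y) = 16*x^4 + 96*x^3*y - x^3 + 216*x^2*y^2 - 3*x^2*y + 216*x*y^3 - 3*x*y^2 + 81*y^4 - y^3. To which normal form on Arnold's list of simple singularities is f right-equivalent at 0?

The Hessian of f at 0 has rank 0. Corank 2; j^3 = -(x + y)^3 is a perfect cube, so E-series; the 4-jet and mu = 6 give E_6.

E6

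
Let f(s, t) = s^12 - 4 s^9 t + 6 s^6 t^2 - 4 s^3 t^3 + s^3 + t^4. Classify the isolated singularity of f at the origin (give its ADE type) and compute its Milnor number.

Type E_{6}, Milnor number mu = 6.

The Hessian of f at 0 has rank 0. Corank 2; j^3 = s^3 is a perfect cube, so E-series; the 4-jet and mu = 6 give E_6.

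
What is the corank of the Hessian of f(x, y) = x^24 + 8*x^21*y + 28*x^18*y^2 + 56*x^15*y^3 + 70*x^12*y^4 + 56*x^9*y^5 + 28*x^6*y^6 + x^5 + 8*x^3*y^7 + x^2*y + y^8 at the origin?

Hessian at 0 has rank 0.

2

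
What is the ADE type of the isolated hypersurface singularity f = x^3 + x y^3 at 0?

E_7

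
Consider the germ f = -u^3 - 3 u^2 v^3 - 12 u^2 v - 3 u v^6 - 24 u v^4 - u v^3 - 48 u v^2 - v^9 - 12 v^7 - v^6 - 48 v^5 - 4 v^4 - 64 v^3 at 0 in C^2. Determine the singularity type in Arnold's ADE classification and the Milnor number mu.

Type E_{7}, Milnor number mu = 7.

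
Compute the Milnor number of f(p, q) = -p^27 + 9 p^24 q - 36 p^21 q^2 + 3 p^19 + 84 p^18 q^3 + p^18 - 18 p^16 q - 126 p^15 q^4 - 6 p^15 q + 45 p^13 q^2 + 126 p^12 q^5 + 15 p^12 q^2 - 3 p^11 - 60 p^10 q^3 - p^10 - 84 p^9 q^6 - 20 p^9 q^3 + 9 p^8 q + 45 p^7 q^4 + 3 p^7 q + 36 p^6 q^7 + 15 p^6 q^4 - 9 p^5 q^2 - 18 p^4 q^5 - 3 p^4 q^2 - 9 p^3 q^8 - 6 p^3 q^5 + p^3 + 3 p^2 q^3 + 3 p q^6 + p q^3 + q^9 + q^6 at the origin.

7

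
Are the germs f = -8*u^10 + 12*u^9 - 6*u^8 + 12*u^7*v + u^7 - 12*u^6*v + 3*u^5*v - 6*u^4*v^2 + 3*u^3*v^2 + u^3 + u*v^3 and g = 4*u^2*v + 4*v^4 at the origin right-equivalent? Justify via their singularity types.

No.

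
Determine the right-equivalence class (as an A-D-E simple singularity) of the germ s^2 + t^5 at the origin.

A_{4}

The Hessian of f at 0 has rank 1. Corank 1: A-series; mu = 4 gives A_4.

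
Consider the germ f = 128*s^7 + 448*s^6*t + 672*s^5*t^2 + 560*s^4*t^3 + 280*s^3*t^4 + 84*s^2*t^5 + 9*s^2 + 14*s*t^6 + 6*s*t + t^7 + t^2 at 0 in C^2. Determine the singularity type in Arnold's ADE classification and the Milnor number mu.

Type A_6, Milnor number mu = 6.

The Hessian of f at 0 has rank 1. Corank 1: A-series; mu = 6 gives A_6.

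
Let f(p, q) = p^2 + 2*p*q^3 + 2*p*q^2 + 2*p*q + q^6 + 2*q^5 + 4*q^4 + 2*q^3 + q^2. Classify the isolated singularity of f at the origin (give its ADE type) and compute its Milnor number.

Type A_{3}, Milnor number mu = 3.

The Hessian of f at 0 has rank 1. Corank 1: A-series; mu = 3 gives A_3.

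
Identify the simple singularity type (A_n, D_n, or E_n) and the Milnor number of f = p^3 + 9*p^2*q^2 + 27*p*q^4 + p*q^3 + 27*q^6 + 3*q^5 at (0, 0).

Type E_7, Milnor number mu = 7.

The Hessian of f at 0 has rank 0. Corank 2; j^3 = p^3 is a perfect cube, so E-series; the 4-jet and mu = 7 give E_7.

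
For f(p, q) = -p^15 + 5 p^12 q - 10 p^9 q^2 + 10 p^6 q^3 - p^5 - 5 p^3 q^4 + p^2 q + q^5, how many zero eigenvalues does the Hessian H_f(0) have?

2

The Hessian at 0 is [[0, 0], [0, 0]] of rank 0; hence corank 2.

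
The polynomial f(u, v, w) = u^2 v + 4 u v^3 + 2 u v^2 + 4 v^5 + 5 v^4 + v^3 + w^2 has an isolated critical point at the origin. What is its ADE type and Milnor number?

Type D_{5}, Milnor number mu = 5.

The Hessian of f at 0 is [[0, 0, 0], [0, 0, 0], [0, 0, 2]] with rank 1, so corank 2. A Groebner basis of the Jacobian ideal J(f) in C{u,v,w} is {u*v^2 - u*v/2 - v^2/2, u*v/2 + v^3 + v^2/2, u^2 - v^2, w}; counting standard monomials gives mu = 5. Corank 2; j^3 = v*(u + v)^2 has shape L^2 M (L != M), so D-series; mu = 5 gives D_5.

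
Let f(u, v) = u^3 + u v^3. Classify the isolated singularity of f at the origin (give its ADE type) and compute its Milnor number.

The Hessian of f at 0 has rank 0. Corank 2; j^3 = u^3 is a perfect cube, so E-series; the 4-jet and mu = 7 give E_7.

Type E7, Milnor number mu = 7.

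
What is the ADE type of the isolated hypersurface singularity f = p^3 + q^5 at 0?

E_{8}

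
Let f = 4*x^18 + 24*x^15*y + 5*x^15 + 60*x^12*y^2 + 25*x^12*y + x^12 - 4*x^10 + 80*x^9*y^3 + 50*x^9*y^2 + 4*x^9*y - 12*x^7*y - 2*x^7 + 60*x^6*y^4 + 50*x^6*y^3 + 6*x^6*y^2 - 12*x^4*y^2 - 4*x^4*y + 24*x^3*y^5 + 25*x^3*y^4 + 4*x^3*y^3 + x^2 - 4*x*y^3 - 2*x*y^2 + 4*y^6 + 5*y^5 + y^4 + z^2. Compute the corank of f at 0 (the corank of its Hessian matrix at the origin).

The Hessian at 0 is [[2, 0, 0], [0, 0, 0], [0, 0, 2]] of rank 2; hence corank 1.

1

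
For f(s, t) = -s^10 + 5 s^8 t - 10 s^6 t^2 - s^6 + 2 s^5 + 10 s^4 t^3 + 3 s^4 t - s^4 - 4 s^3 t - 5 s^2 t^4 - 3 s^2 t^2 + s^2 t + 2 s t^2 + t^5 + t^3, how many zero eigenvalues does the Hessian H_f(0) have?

2

Hessian at 0 has rank 0.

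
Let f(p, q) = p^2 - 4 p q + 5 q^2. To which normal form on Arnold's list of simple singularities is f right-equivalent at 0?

A_1

The Hessian of f at 0 has rank 2. Corank 0: nondegenerate Morse point, so A_1.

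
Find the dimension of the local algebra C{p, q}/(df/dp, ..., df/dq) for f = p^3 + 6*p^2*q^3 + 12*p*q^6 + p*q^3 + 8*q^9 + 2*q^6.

The Hessian of f at 0 has rank 0. Corank 2; j^3 = p^3 is a perfect cube, so E-series; the 4-jet and mu = 7 give E_7.

7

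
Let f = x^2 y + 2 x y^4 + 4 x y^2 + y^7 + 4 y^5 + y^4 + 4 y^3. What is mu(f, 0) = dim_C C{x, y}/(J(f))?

5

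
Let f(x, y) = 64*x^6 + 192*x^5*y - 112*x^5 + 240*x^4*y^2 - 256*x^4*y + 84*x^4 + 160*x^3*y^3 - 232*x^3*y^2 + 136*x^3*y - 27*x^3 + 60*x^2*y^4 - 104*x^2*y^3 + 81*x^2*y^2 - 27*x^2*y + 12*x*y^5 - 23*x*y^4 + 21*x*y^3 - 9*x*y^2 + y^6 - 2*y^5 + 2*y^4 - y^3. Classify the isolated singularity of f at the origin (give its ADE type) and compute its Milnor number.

Type E_7, Milnor number mu = 7.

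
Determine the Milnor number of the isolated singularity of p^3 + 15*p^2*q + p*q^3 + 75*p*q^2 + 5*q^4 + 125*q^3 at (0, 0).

7

The Hessian of f at 0 has rank 0. Corank 2; j^3 = (p + 5*q)^3 is a perfect cube, so E-series; the 4-jet and mu = 7 give E_7.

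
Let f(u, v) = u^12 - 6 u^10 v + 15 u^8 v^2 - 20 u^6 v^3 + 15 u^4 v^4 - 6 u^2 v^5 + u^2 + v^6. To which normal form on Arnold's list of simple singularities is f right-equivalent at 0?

The Hessian of f at 0 has rank 1. Corank 1: A-series; mu = 5 gives A_5.

A5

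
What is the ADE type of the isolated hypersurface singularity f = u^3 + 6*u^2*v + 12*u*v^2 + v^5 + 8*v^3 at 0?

E8

The Hessian of f at 0 has rank 0. Corank 2; j^3 = (u + 2*v)^3 is a perfect cube, so E-series; the 5-jet and mu = 8 give E_8.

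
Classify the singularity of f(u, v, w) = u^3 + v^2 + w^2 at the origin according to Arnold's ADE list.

A_{2}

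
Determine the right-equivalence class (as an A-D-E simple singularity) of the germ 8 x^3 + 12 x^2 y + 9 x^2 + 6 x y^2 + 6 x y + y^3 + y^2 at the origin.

A2

The Hessian of f at 0 has rank 1. Corank 1: A-series; mu = 2 gives A_2.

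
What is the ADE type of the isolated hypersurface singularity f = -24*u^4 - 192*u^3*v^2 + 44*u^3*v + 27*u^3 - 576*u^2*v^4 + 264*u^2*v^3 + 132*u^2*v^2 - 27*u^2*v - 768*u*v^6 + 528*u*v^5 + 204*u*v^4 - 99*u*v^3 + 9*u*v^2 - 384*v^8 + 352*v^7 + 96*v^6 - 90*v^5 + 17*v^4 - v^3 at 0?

The Hessian of f at 0 is [[0, 0], [0, 0]] with rank 0, so corank 2. A Groebner basis of the Jacobian ideal J(f) in C{u,v} is {-19683*u^2/80024 + 6561*u*v/40012 + v^4 - 27*v^3/80024 - 2187*v^2/80024, u^3 + 13257*u^2/80024 - 4419*u*v/40012 - 8837*v^3/240072 + 1473*v^2/80024, u^2*v + 26487*u^2/80024 - 8829*u*v/40012 - 79697*v^3/720216 + 2943*v^2/80024, 2835*u^2/5716 + u*v^2 - 945*u*v/2858 - 17113*v^3/51444 + 315*v^2/5716}; counting standard monomials gives mu = 7. Corank 2; j^3 = (3*u - v)^3 is a perfect cube, so E-series; the 4-jet and mu = 7 give E_7.

E_{7}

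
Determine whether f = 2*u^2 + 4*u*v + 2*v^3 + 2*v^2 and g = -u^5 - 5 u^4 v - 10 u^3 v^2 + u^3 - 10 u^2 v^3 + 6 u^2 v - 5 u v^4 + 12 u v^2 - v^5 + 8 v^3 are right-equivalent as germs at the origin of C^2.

No.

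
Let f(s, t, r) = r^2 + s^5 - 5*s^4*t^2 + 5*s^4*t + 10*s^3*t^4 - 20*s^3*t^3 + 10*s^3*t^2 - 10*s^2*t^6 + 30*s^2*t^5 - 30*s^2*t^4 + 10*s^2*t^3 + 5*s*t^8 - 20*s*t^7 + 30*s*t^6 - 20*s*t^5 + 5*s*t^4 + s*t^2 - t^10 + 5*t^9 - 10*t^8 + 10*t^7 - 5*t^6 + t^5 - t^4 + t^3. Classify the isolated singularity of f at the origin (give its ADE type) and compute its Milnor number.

The Hessian of f at 0 is [[0, 0, 0], [0, 0, 0], [0, 0, 2]] with rank 1, so corank 2. A Groebner basis of the Jacobian ideal J(f) in C{s,t,r} is {s^4 + t^2/5, t^3, s*t + t^2, r}; counting standard monomials gives mu = 6. Corank 2; j^3 = t^2*(s + t) has shape L^2 M (L != M), so D-series; mu = 6 gives D_6.

Type D6, Milnor number mu = 6.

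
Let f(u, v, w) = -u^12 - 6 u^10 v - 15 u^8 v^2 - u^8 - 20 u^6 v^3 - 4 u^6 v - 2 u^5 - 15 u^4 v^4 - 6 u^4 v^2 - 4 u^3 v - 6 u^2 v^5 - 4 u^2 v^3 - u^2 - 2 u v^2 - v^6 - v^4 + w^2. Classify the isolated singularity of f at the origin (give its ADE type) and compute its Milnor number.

Type A_{5}, Milnor number mu = 5.

The Hessian of f at 0 has rank 2. Corank 1: A-series; mu = 5 gives A_5.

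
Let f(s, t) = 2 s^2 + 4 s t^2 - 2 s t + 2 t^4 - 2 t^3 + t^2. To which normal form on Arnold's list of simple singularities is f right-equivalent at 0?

A1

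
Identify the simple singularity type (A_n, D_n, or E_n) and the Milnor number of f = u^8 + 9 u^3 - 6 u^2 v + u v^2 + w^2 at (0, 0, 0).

The Hessian of f at 0 has rank 1. Corank 2; j^3 = u*(3*u - v)^2 has shape L^2 M (L != M), so D-series; mu = 9 gives D_9.

Type D_{9}, Milnor number mu = 9.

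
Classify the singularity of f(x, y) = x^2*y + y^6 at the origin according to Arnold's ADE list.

The Hessian of f at 0 has rank 0. Corank 2; j^3 = x^2*y has shape L^2 M (L != M), so D-series; mu = 7 gives D_7.

D_{7}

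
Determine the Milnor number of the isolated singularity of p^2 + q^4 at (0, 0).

3

The Hessian of f at 0 has rank 1. Corank 1: A-series; mu = 3 gives A_3.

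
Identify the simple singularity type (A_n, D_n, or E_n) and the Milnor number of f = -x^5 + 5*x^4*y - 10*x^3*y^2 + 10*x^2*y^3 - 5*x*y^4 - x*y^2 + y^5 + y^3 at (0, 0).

The Hessian of f at 0 has rank 0. Corank 2; j^3 = -y^2*(x - y) has shape L^2 M (L != M), so D-series; mu = 6 gives D_6.

Type D_6, Milnor number mu = 6.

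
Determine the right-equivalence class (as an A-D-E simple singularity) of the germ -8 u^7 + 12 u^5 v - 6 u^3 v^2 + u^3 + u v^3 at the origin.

The Hessian of f at 0 has rank 0. Corank 2; j^3 = u^3 is a perfect cube, so E-series; the 4-jet and mu = 7 give E_7.

E7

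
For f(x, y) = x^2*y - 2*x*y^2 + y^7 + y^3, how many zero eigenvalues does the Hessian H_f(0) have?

Hessian at 0 has rank 0.

2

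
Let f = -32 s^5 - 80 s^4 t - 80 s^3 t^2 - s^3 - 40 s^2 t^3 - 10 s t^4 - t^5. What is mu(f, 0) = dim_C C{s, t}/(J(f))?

The Hessian of f at 0 is [[0, 0], [0, 0]] with rank 0, so corank 2. A Groebner basis of the Jacobian ideal J(f) in C{s,t} is {t^5, s*t^3 + t^4/8, s^2}; counting standard monomials gives mu = 8. Corank 2; j^3 = -s^3 is a perfect cube, so E-series; the 5-jet and mu = 8 give E_8.

8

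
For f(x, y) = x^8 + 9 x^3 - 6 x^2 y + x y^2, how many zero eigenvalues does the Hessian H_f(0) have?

2

The Hessian at 0 is [[0, 0], [0, 0]] of rank 0; hence corank 2.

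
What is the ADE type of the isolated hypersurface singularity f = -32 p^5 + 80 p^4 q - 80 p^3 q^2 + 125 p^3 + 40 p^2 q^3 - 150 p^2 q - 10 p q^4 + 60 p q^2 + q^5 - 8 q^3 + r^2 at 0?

E_8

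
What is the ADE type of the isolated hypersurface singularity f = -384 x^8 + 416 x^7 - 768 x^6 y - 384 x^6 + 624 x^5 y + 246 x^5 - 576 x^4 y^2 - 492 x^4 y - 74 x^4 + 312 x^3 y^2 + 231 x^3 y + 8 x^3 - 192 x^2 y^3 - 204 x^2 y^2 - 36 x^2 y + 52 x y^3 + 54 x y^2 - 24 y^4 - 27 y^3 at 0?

E7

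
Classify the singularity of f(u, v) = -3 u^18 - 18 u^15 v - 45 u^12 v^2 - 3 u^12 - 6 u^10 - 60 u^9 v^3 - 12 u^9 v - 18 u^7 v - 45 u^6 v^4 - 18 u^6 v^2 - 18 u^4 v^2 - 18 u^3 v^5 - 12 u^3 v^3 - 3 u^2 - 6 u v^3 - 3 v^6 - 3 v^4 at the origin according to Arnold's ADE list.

The Hessian of f at 0 has rank 1. Corank 1: A-series; mu = 3 gives A_3.

A_{3}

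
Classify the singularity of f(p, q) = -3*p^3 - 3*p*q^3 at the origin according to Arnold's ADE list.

The Hessian of f at 0 has rank 0. Corank 2; j^3 = -3*p^3 is a perfect cube, so E-series; the 4-jet and mu = 7 give E_7.

E_7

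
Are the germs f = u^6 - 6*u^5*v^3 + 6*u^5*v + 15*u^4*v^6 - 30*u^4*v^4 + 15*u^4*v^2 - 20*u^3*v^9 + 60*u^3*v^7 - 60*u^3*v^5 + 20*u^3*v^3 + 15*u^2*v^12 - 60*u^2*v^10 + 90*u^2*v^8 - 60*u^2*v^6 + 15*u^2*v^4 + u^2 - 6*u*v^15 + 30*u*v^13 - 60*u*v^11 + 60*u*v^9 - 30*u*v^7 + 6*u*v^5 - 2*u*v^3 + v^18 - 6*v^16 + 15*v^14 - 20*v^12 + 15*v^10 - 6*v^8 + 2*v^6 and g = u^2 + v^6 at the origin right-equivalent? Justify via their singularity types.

Yes.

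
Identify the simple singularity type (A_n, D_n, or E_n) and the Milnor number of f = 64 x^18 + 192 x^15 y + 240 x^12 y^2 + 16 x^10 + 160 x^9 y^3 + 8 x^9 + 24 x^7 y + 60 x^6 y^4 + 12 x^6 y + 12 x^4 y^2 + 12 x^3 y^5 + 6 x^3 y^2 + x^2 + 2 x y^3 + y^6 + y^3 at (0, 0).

Type A2, Milnor number mu = 2.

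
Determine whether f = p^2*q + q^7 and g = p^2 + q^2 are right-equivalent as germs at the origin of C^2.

The Hessian of f at 0 has rank 0. Corank 2; j^3 = p^2*q has shape L^2 M (L != M), so D-series; mu = 8 gives D_8. The Hessian of g at 0 has rank 2. Corank 0: nondegenerate Morse point, so A_1. f is D_8 but g is A_1, hence not right-equivalent.

No.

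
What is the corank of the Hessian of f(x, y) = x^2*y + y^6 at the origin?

2

The Hessian at 0 is [[0, 0], [0, 0]] of rank 0; hence corank 2.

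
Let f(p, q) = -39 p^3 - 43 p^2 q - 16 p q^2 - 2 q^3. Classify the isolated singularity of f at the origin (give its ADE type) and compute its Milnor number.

Type D_4, Milnor number mu = 4.

The Hessian of f at 0 is [[0, 0], [0, 0]] with rank 0, so corank 2. A Groebner basis of the Jacobian ideal J(f) in C{p,q} is {q^3, p^2 - 2*q^2/23, p*q + 7*q^2/23}; counting standard monomials gives mu = 4. Corank 2; j^3 = -(3*p + q)*(13*p^2 + 10*p*q + 2*q^2) splits into three distinct lines over C (the quadratic factor has nonzero discriminant), so D_4.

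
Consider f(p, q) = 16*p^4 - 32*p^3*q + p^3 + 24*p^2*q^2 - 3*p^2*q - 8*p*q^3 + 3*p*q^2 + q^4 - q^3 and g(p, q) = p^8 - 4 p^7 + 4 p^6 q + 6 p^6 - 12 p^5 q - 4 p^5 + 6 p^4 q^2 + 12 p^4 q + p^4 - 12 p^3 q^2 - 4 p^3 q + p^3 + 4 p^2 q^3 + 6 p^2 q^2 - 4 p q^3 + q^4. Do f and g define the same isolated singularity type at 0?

The Hessian of f at 0 has rank 0. Corank 2; j^3 = (p - q)^3 is a perfect cube, so E-series; the 4-jet and mu = 6 give E_6. The Hessian of g at 0 has rank 0. Corank 2; j^3 = p^3 is a perfect cube, so E-series; the 4-jet and mu = 6 give E_6. Both have type E_6, hence right-equivalent.

Yes.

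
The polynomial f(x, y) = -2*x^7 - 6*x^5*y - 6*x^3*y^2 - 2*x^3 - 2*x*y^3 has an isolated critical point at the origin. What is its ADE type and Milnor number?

The Hessian of f at 0 is [[0, 0], [0, 0]] with rank 0, so corank 2. A Groebner basis of the Jacobian ideal J(f) in C{x,y} is {x^3, x*y^2, 3*x^2 + y^3}; counting standard monomials gives mu = 7. Corank 2; j^3 = -2*x^3 is a perfect cube, so E-series; the 4-jet and mu = 7 give E_7.

Type E_{7}, Milnor number mu = 7.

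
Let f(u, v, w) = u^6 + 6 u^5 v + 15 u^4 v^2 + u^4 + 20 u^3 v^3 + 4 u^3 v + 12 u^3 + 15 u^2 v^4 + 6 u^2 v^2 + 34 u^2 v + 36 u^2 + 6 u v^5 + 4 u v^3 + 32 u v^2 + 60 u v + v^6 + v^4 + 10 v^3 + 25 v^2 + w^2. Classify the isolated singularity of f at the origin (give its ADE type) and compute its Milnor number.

Type A5, Milnor number mu = 5.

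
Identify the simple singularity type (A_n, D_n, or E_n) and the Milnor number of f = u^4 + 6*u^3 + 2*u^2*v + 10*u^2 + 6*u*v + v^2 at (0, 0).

Type A_1, Milnor number mu = 1.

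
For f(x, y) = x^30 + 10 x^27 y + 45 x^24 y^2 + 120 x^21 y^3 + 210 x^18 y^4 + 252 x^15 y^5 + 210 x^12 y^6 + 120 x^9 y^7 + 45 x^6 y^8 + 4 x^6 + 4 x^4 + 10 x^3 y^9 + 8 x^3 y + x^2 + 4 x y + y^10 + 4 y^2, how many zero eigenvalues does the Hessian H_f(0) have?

The Hessian at 0 is [[2, 4], [4, 8]] of rank 1; hence corank 1.

1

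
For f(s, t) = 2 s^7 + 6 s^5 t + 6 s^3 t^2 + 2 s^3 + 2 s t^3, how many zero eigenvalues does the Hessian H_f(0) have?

2

Hessian at 0 has rank 0.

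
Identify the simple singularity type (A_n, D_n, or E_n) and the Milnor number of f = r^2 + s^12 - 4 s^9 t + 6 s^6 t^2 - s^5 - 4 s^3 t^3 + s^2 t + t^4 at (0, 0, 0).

Type D_5, Milnor number mu = 5.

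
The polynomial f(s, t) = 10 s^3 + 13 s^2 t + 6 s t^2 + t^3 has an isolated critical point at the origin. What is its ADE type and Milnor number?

Type D_{4}, Milnor number mu = 4.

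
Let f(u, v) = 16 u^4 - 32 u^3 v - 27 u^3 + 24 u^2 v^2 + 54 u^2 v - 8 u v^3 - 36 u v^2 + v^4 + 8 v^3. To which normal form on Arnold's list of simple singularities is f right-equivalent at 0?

The Hessian of f at 0 is [[0, 0], [0, 0]] with rank 0, so corank 2. A Groebner basis of the Jacobian ideal J(f) in C{u,v} is {v^4, u*v^2 - 11*v^3/18, u^2 - 4*u*v/3 + 4*v^2/9}; counting standard monomials gives mu = 6. Corank 2; j^3 = -(3*u - 2*v)^3 is a perfect cube, so E-series; the 4-jet and mu = 6 give E_6.

E_6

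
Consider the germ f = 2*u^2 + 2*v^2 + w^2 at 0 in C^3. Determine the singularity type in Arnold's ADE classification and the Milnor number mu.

Type A_1, Milnor number mu = 1.

The Hessian of f at 0 is [[4, 0, 0], [0, 4, 0], [0, 0, 2]] with rank 3, so corank 0. A Groebner basis of the Jacobian ideal J(f) in C{u,v,w} is {u, v, w}; counting standard monomials gives mu = 1. Corank 0: nondegenerate Morse point, so A_1.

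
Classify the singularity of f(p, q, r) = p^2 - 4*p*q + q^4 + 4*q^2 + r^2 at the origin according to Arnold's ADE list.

The Hessian of f at 0 has rank 2. Corank 1: A-series; mu = 3 gives A_3.

A3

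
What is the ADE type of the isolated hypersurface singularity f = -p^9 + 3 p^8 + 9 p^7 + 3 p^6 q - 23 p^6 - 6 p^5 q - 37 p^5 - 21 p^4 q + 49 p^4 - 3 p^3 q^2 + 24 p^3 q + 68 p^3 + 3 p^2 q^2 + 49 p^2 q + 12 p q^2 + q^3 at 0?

D_{4}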